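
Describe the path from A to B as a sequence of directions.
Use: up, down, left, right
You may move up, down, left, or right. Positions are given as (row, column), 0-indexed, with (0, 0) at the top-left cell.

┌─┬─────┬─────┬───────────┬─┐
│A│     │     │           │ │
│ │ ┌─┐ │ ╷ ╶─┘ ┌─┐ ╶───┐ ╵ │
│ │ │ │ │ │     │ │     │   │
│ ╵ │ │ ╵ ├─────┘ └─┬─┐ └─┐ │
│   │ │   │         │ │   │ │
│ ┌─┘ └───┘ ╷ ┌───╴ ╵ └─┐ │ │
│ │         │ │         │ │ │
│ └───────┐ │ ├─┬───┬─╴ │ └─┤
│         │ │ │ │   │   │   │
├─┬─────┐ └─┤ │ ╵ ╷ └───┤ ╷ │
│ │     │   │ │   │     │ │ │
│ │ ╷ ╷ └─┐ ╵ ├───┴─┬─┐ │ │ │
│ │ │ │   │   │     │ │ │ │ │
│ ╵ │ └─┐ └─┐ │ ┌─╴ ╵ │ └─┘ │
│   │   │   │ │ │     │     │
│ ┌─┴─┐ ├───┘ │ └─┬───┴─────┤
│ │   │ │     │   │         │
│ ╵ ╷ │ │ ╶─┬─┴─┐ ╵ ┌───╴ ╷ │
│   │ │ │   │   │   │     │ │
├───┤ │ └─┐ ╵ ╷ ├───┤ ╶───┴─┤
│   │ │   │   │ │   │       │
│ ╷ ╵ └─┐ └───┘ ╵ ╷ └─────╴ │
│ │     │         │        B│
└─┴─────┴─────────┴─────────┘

Finding the path and converting it to directions:
Path through cells: (0,0) → (1,0) → (2,0) → (3,0) → (4,0) → (4,1) → (4,2) → (4,3) → (4,4) → (5,4) → (5,5) → (6,5) → (6,6) → (7,6) → (8,6) → (8,5) → (8,4) → (9,4) → (9,5) → (10,5) → (10,6) → (9,6) → (9,7) → (10,7) → (11,7) → (11,8) → (10,8) → (10,9) → (11,9) → (11,10) → (11,11) → (11,12) → (11,13)
Directions: down, down, down, down, right, right, right, right, down, right, down, right, down, down, left, left, down, right, down, right, up, right, down, down, right, up, right, down, right, right, right, right

Solution:

┌─┬─────┬─────┬───────────┬─┐
│A│     │     │           │ │
│ │ ┌─┐ │ ╷ ╶─┘ ┌─┐ ╶───┐ ╵ │
│↓│ │ │ │ │     │ │     │   │
│ ╵ │ │ ╵ ├─────┘ └─┬─┐ └─┐ │
│↓  │ │   │         │ │   │ │
│ ┌─┘ └───┘ ╷ ┌───╴ ╵ └─┐ │ │
│↓│         │ │         │ │ │
│ └───────┐ │ ├─┬───┬─╴ │ └─┤
│↳ → → → ↓│ │ │ │   │   │   │
├─┬─────┐ └─┤ │ ╵ ╷ └───┤ ╷ │
│ │     │↳ ↓│ │   │     │ │ │
│ │ ╷ ╷ └─┐ ╵ ├───┴─┬─┐ │ │ │
│ │ │ │   │↳ ↓│     │ │ │ │ │
│ ╵ │ └─┐ └─┐ │ ┌─╴ ╵ │ └─┘ │
│   │   │   │↓│ │     │     │
│ ┌─┴─┐ ├───┘ │ └─┬───┴─────┤
│ │   │ │↓ ← ↲│   │         │
│ ╵ ╷ │ │ ╶─┬─┴─┐ ╵ ┌───╴ ╷ │
│   │ │ │↳ ↓│↱ ↓│   │     │ │
├───┤ │ └─┐ ╵ ╷ ├───┤ ╶───┴─┤
│   │ │   │↳ ↑│↓│↱ ↓│       │
│ ╷ ╵ └─┐ └───┘ ╵ ╷ └─────╴ │
│ │     │      ↳ ↑│↳ → → → B│
└─┴─────┴─────────┴─────────┘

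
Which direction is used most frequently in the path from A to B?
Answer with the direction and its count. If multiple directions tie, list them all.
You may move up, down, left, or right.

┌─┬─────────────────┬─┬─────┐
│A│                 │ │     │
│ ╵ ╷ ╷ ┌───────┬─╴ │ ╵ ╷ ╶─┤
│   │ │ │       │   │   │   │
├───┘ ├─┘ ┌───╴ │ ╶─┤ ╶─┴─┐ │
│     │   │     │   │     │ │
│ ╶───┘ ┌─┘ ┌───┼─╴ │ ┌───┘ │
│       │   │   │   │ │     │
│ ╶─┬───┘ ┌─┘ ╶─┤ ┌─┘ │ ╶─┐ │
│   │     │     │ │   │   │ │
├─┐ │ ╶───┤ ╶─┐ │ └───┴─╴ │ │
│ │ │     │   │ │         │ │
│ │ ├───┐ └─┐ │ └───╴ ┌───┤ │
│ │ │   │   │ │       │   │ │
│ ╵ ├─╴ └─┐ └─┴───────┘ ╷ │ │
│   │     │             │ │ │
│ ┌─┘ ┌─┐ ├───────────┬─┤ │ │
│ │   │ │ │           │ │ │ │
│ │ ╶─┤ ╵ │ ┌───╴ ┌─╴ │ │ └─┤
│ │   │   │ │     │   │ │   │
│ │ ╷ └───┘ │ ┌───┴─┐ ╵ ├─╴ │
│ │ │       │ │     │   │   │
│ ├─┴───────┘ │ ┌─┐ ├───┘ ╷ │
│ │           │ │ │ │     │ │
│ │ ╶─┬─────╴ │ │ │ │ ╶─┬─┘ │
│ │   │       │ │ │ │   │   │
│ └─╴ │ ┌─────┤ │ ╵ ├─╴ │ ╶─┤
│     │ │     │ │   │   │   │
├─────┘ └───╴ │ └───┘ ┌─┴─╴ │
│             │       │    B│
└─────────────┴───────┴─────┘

Directions: down, right, up, right, down, down, left, left, down, right, right, right, up, right, up, right, right, right, down, left, left, down, left, down, left, left, down, right, right, down, right, down, right, right, right, right, right, right, up, right, down, down, down, right, down, down, down, left, down, right, down
Counts: {'down': 18, 'right': 21, 'up': 4, 'left': 8}
Most common: right (21 times)

Solution:

┌─┬─────────────────┬─┬─────┐
│A│↱ ↓              │ │     │
│ ╵ ╷ ╷ ┌───────┬─╴ │ ╵ ╷ ╶─┤
│↳ ↑│↓│ │↱ → → ↓│   │   │   │
├───┘ ├─┘ ┌───╴ │ ╶─┤ ╶─┴─┐ │
│↓ ← ↲│↱ ↑│↓ ← ↲│   │     │ │
│ ╶───┘ ┌─┘ ┌───┼─╴ │ ┌───┘ │
│↳ → → ↑│↓ ↲│   │   │ │     │
│ ╶─┬───┘ ┌─┘ ╶─┤ ┌─┘ │ ╶─┐ │
│   │↓ ← ↲│     │ │   │   │ │
├─┐ │ ╶───┤ ╶─┐ │ └───┴─╴ │ │
│ │ │↳ → ↓│   │ │         │ │
│ │ ├───┐ └─┐ │ └───╴ ┌───┤ │
│ │ │   │↳ ↓│ │       │↱ ↓│ │
│ ╵ ├─╴ └─┐ └─┴───────┘ ╷ │ │
│   │     │↳ → → → → → ↑│↓│ │
│ ┌─┘ ┌─┐ ├───────────┬─┤ │ │
│ │   │ │ │           │ │↓│ │
│ │ ╶─┤ ╵ │ ┌───╴ ┌─╴ │ │ └─┤
│ │   │   │ │     │   │ │↳ ↓│
│ │ ╷ └───┘ │ ┌───┴─┐ ╵ ├─╴ │
│ │ │       │ │     │   │  ↓│
│ ├─┴───────┘ │ ┌─┐ ├───┘ ╷ │
│ │           │ │ │ │     │↓│
│ │ ╶─┬─────╴ │ │ │ │ ╶─┬─┘ │
│ │   │       │ │ │ │   │↓ ↲│
│ └─╴ │ ┌─────┤ │ ╵ ├─╴ │ ╶─┤
│     │ │     │ │   │   │↳ ↓│
├─────┘ └───╴ │ └───┘ ┌─┴─╴ │
│             │       │    B│
└─────────────┴───────┴─────┘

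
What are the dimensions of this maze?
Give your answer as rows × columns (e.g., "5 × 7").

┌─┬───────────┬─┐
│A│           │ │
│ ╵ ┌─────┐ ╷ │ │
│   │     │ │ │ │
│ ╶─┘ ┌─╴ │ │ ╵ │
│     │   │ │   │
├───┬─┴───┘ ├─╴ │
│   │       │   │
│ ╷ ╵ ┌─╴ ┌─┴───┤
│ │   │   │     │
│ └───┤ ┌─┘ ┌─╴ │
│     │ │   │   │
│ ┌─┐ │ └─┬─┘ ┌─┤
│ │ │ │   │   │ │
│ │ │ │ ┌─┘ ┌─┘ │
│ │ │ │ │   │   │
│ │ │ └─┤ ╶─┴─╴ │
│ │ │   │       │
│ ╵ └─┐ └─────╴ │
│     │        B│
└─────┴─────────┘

Counting the maze dimensions:
Rows (vertical): 10
Columns (horizontal): 8
Dimensions: 10 × 8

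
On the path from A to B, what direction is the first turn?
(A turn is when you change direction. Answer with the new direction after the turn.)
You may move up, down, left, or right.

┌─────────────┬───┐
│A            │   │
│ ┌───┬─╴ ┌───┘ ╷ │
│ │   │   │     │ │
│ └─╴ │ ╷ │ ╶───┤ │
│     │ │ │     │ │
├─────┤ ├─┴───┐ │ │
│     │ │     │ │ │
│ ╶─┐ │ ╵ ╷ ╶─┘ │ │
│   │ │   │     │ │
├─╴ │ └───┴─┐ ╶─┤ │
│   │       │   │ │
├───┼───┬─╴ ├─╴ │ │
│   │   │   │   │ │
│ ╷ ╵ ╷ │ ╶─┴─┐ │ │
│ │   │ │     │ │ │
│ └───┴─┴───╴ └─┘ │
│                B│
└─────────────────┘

Directions: right, right, right, right, down, left, down, down, down, right, up, right, down, right, right, up, up, left, left, up, right, right, up, right, down, down, down, down, down, down, down, down
First turn direction: down

Solution:

┌─────────────┬───┐
│A → → → ↓    │↱ ↓│
│ ┌───┬─╴ ┌───┘ ╷ │
│ │   │↓ ↲│↱ → ↑│↓│
│ └─╴ │ ╷ │ ╶───┤ │
│     │↓│ │↑ ← ↰│↓│
├─────┤ ├─┴───┐ │ │
│     │↓│↱ ↓  │↑│↓│
│ ╶─┐ │ ╵ ╷ ╶─┘ │ │
│   │ │↳ ↑│↳ → ↑│↓│
├─╴ │ └───┴─┐ ╶─┤ │
│   │       │   │↓│
├───┼───┬─╴ ├─╴ │ │
│   │   │   │   │↓│
│ ╷ ╵ ╷ │ ╶─┴─┐ │ │
│ │   │ │     │ │↓│
│ └───┴─┴───╴ └─┘ │
│                B│
└─────────────────┘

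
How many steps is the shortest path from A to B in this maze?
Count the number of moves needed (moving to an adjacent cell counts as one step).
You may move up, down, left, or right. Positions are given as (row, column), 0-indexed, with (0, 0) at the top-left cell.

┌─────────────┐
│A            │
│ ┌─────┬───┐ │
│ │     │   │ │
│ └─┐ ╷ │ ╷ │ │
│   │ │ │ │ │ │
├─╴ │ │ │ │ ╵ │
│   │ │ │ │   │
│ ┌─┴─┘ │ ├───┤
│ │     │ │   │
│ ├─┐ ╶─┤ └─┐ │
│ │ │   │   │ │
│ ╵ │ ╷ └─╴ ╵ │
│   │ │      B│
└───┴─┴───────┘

Using BFS to find shortest path:
Start: (0, 0), End: (6, 6)
Path found:
(0,0) → (0,1) → (0,2) → (0,3) → (0,4) → (0,5) → (0,6) → (1,6) → (2,6) → (3,6) → (3,5) → (2,5) → (1,5) → (1,4) → (2,4) → (3,4) → (4,4) → (5,4) → (5,5) → (6,5) → (6,6)
Number of steps: 20

Solution:

┌─────────────┐
│A → → → → → ↓│
│ ┌─────┬───┐ │
│ │     │↓ ↰│↓│
│ └─┐ ╷ │ ╷ │ │
│   │ │ │↓│↑│↓│
├─╴ │ │ │ │ ╵ │
│   │ │ │↓│↑ ↲│
│ ┌─┴─┘ │ ├───┤
│ │     │↓│   │
│ ├─┐ ╶─┤ └─┐ │
│ │ │   │↳ ↓│ │
│ ╵ │ ╷ └─╴ ╵ │
│   │ │    ↳ B│
└───┴─┴───────┘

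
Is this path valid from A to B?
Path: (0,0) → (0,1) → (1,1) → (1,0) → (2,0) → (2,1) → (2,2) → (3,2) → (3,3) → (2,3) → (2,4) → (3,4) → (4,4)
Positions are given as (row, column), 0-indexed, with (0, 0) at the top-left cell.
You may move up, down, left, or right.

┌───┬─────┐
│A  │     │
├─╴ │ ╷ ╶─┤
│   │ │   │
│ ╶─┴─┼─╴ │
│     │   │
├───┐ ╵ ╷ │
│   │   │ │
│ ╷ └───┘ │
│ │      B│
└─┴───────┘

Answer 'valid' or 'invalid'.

Checking path validity:
Result: All consecutive moves are passable.

valid

Correct solution:

┌───┬─────┐
│A ↓│     │
├─╴ │ ╷ ╶─┤
│↓ ↲│ │   │
│ ╶─┴─┼─╴ │
│↳ → ↓│↱ ↓│
├───┐ ╵ ╷ │
│   │↳ ↑│↓│
│ ╷ └───┘ │
│ │      B│
└─┴───────┘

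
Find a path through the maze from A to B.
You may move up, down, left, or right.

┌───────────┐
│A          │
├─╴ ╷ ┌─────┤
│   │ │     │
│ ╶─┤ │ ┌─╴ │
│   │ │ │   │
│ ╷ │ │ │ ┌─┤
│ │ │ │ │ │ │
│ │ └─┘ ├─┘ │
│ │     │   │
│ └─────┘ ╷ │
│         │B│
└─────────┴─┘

Finding the shortest path through the maze:
Path length: 14 steps
Directions: right → down → left → down → down → down → down → right → right → right → right → up → right → down

Solution:

┌───────────┐
│A ↓        │
├─╴ ╷ ┌─────┤
│↓ ↲│ │     │
│ ╶─┤ │ ┌─╴ │
│↓  │ │ │   │
│ ╷ │ │ │ ┌─┤
│↓│ │ │ │ │ │
│ │ └─┘ ├─┘ │
│↓│     │↱ ↓│
│ └─────┘ ╷ │
│↳ → → → ↑│B│
└─────────┴─┘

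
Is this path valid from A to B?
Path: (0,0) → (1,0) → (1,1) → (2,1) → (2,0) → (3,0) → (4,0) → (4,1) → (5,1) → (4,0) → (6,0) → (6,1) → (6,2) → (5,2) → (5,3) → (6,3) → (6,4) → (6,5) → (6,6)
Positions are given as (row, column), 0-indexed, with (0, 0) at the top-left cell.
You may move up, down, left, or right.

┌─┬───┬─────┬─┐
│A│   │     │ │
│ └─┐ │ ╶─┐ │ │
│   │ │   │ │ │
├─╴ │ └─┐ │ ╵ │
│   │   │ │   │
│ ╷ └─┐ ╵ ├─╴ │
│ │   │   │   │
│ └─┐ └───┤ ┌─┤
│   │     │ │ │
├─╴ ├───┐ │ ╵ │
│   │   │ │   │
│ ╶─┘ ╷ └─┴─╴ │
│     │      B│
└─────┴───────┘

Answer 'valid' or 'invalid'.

Checking path validity:
Result: Invalid move at step 9: cannot move from (5, 1) to (4, 0).

invalid

Correct solution:

┌─┬───┬─────┬─┐
│A│   │     │ │
│ └─┐ │ ╶─┐ │ │
│↳ ↓│ │   │ │ │
├─╴ │ └─┐ │ ╵ │
│↓ ↲│   │ │   │
│ ╷ └─┐ ╵ ├─╴ │
│↓│   │   │   │
│ └─┐ └───┤ ┌─┤
│↳ ↓│     │ │ │
├─╴ ├───┐ │ ╵ │
│↓ ↲│↱ ↓│ │   │
│ ╶─┘ ╷ └─┴─╴ │
│↳ → ↑│↳ → → B│
└─────┴───────┘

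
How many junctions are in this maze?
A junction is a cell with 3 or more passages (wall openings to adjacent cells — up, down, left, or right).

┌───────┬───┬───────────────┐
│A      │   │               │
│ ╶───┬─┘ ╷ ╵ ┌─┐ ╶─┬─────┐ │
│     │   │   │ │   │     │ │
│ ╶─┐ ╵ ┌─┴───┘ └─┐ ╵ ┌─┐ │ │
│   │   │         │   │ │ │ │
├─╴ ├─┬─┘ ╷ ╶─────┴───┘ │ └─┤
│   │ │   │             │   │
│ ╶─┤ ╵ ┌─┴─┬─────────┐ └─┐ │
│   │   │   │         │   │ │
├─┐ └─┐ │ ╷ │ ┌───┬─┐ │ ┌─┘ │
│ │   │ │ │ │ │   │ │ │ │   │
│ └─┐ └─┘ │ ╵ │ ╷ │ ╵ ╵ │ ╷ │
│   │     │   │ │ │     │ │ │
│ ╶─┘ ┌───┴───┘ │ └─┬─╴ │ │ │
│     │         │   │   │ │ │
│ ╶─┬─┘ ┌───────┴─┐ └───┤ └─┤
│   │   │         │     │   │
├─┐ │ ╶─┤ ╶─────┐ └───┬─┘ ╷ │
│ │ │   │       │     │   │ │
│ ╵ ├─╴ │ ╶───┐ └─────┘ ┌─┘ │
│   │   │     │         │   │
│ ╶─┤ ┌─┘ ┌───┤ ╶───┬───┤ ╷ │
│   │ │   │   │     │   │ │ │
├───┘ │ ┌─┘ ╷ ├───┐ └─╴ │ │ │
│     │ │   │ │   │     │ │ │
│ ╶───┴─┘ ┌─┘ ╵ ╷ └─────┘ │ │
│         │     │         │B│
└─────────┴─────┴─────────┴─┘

Checking each cell for number of passages:

Junctions found (3+ passages):
  (0, 8): 3 passages
  (1, 0): 3 passages
  (2, 5): 3 passages
  (2, 7): 3 passages
  (3, 11): 3 passages
  (4, 3): 3 passages
  (4, 11): 3 passages
  (5, 13): 3 passages
  (6, 0): 3 passages
  (6, 2): 3 passages
  (6, 10): 3 passages
  (6, 11): 3 passages
  (7, 0): 3 passages
  (8, 12): 3 passages
  (9, 4): 3 passages
  (10, 0): 3 passages
  (10, 4): 3 passages
  (10, 7): 3 passages
  (10, 13): 3 passages
  (13, 6): 3 passages
Total junctions: 20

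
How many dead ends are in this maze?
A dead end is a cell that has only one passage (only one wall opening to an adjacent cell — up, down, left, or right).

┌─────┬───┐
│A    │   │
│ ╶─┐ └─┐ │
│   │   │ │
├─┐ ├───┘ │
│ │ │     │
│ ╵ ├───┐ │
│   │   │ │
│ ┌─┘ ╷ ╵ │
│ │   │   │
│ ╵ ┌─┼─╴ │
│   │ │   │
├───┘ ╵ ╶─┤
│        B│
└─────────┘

Checking each cell for number of passages:

Dead ends found at positions:
  (0, 3)
  (1, 3)
  (2, 0)
  (2, 2)
  (5, 2)
  (6, 0)
  (6, 4)
Total dead ends: 7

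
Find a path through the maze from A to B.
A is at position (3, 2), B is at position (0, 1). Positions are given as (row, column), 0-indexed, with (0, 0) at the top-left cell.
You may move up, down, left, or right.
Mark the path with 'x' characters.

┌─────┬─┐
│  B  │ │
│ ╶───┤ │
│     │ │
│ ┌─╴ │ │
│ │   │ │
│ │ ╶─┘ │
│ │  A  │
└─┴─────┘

Finding the shortest path from (3, 2) to (0, 1):
Path length: 8 steps
Directions: left → up → right → up → left → left → up → right

Solution:

┌─────┬─┐
│x B  │ │
│ ╶───┤ │
│x x x│ │
│ ┌─╴ │ │
│ │x x│ │
│ │ ╶─┘ │
│ │x A  │
└─┴─────┘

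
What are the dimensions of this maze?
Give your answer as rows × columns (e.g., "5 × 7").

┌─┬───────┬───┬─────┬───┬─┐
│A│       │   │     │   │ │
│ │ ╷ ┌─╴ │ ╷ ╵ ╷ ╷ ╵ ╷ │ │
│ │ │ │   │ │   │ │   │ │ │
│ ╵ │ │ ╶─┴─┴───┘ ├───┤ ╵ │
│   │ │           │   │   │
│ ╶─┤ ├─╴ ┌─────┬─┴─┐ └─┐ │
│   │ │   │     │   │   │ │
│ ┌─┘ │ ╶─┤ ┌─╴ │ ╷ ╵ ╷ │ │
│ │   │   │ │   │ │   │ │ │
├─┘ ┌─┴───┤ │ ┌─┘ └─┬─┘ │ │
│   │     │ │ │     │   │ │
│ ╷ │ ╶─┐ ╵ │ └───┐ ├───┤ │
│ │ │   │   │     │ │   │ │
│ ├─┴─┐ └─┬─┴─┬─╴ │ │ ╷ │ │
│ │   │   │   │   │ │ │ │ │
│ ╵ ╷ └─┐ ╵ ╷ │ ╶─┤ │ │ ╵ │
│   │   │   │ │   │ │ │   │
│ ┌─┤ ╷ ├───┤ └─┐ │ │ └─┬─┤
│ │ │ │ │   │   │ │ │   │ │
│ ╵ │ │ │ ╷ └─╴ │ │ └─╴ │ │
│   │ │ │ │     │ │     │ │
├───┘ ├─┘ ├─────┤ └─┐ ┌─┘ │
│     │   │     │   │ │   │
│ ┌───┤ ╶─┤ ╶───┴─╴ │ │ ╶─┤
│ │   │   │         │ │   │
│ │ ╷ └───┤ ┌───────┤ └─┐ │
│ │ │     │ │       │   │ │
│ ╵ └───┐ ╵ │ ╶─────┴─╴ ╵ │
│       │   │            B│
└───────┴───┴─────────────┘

Counting the maze dimensions:
Rows (vertical): 15
Columns (horizontal): 13
Dimensions: 15 × 13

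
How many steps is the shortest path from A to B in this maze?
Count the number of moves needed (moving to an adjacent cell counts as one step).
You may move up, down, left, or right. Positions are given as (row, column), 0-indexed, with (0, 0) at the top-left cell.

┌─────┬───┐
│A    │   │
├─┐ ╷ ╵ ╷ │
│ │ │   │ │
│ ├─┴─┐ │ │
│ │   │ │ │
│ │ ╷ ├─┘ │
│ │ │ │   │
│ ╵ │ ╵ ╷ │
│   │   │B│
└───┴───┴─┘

Using BFS to find shortest path:
Start: (0, 0), End: (4, 4)
Path found:
(0,0) → (0,1) → (0,2) → (1,2) → (1,3) → (0,3) → (0,4) → (1,4) → (2,4) → (3,4) → (4,4)
Number of steps: 10

Solution:

┌─────┬───┐
│A → ↓│↱ ↓│
├─┐ ╷ ╵ ╷ │
│ │ │↳ ↑│↓│
│ ├─┴─┐ │ │
│ │   │ │↓│
│ │ ╷ ├─┘ │
│ │ │ │  ↓│
│ ╵ │ ╵ ╷ │
│   │   │B│
└───┴───┴─┘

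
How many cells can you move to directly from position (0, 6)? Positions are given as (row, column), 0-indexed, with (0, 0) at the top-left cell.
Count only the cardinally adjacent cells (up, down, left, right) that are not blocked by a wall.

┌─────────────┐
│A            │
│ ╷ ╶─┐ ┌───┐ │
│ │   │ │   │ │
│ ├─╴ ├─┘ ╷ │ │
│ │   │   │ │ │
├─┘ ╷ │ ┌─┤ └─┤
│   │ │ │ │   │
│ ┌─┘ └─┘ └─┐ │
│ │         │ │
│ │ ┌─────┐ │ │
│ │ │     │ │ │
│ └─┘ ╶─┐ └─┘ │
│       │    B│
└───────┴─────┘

Checking passable neighbors of (0, 6):
Neighbors: (1, 6), (0, 5)
Count: 2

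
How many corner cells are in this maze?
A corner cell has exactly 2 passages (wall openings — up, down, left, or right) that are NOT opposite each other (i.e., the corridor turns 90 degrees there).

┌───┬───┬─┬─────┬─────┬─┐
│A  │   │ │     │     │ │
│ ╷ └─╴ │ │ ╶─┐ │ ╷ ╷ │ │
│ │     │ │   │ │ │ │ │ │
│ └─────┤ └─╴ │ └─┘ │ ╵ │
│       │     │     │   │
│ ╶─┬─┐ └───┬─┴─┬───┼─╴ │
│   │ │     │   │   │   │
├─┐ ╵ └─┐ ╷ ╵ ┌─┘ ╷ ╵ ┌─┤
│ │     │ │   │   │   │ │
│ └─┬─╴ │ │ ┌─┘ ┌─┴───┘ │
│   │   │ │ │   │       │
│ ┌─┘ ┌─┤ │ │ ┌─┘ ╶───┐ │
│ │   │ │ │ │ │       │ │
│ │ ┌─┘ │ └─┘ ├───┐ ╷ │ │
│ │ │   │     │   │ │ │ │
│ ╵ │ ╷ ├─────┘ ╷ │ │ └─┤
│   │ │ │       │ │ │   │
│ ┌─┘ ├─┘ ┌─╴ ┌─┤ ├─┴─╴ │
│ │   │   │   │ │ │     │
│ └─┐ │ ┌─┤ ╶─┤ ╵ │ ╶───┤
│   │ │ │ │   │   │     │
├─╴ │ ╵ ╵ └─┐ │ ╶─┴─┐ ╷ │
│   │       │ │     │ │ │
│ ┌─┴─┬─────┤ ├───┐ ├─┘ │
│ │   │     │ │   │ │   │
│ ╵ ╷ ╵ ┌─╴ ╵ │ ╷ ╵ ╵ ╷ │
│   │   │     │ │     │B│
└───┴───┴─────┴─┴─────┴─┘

Counting corner cells (2 non-opposite passages):
Total corners: 83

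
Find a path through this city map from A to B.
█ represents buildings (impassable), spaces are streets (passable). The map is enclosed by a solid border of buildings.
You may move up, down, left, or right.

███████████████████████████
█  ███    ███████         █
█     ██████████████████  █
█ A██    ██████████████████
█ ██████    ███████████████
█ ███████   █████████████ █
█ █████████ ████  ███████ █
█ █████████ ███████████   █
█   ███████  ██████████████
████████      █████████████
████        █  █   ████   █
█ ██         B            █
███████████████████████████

Finding the shortest path from A to B:
Movement: cardinal only
Path length: 21 steps
Directions: up → right → right → right → down → right → right → right → down → right → down → right → right → down → down → down → down → down → down → right → right

Solution:

███████████████████████████
█  ███    ███████         █
█ ↱→→↓██████████████████  █
█ A██↳→→↓██████████████████
█ ██████↳↓  ███████████████
█ ███████↳→↓█████████████ █
█ █████████↓████  ███████ █
█ █████████↓███████████   █
█   ███████↓ ██████████████
████████   ↓  █████████████
████       ↓█  █   ████   █
█ ██       ↳→B            █
███████████████████████████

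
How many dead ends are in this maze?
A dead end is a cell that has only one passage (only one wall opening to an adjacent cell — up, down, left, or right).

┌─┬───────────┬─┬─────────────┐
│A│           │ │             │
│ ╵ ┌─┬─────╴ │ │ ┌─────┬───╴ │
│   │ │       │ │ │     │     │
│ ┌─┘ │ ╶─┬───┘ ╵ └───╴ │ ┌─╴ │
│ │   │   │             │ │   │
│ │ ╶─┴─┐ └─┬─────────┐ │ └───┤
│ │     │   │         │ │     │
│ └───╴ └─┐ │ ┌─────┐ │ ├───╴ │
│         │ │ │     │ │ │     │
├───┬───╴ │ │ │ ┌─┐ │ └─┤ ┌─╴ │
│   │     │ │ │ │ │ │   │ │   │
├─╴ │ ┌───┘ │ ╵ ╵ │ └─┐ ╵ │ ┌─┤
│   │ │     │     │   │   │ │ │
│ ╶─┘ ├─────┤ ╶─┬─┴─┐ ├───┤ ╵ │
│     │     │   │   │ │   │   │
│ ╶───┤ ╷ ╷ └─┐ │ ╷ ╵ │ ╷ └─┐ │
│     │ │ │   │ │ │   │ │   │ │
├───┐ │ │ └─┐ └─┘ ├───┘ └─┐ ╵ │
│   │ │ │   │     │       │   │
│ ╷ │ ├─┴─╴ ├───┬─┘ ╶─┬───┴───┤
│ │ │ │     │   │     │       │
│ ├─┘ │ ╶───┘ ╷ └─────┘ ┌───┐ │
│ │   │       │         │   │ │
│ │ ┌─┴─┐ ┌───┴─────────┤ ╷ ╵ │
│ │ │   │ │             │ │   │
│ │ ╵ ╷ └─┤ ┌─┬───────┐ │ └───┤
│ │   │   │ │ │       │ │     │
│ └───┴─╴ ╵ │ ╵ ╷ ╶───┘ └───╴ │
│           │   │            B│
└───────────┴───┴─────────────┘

Checking each cell for number of passages:

Dead ends found at positions:
  (0, 0)
  (0, 7)
  (1, 2)
  (1, 9)
  (2, 5)
  (2, 13)
  (4, 11)
  (5, 0)
  (5, 8)
  (6, 3)
  (6, 14)
  (8, 7)
  (9, 3)
  (9, 12)
  (10, 1)
  (10, 8)
  (10, 10)
  (12, 4)
  (13, 6)
  (13, 10)
Total dead ends: 20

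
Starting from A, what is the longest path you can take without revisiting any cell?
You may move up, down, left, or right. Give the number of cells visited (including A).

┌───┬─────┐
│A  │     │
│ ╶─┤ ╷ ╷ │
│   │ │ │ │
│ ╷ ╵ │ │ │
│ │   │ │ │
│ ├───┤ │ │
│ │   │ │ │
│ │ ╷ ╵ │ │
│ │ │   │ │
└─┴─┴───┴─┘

Finding longest simple path using DFS:
Start: (0, 0)
Longest path visits 16 cells
Path: A → down → right → down → right → up → up → right → down → down → down → down → left → up → left → down

Solution:

┌───┬─────┐
│A  │↱ ↓  │
│ ╶─┤ ╷ ╷ │
│↳ ↓│↑│↓│ │
│ ╷ ╵ │ │ │
│ │↳ ↑│↓│ │
│ ├───┤ │ │
│ │↓ ↰│↓│ │
│ │ ╷ ╵ │ │
│ │B│↑ ↲│ │
└─┴─┴───┴─┘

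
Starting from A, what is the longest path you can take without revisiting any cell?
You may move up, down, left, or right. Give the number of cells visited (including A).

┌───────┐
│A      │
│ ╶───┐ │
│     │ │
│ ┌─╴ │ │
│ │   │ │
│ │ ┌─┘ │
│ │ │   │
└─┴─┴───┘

Finding longest simple path using DFS:
Start: (0, 0)
Longest path visits 8 cells
Path: A → right → right → right → down → down → down → left

Solution:

┌───────┐
│A → → ↓│
│ ╶───┐ │
│     │↓│
│ ┌─╴ │ │
│ │   │↓│
│ │ ┌─┘ │
│ │ │B ↲│
└─┴─┴───┘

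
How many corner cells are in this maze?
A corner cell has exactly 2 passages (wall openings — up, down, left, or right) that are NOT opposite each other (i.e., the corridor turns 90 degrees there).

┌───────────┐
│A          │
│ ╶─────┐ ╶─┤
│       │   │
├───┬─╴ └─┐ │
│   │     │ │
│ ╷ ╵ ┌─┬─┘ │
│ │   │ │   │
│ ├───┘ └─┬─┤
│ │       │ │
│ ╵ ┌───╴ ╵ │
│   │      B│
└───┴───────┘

Counting corner cells (2 non-opposite passages):
Total corners: 16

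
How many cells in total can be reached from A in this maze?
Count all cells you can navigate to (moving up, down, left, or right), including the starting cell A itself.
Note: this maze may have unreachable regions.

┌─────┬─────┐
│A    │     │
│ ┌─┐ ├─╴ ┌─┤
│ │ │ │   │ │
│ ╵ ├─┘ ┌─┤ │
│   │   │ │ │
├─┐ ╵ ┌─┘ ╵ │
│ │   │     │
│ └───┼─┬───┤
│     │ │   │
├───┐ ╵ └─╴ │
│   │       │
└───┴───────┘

Using BFS/flood-fill to find all reachable cells from A:
Maze size: 6 × 6 = 36 total cells
19 cell(s) are walled off and cannot be reached from A.
Reachable cells: 17

Reachable region (· marks reachable cells):

┌─────┬─────┐
│A · ·│· · ·│
│ ┌─┐ ├─╴ ┌─┤
│·│·│·│· ·│ │
│ ╵ ├─┘ ┌─┤ │
│· ·│· ·│ │ │
├─┐ ╵ ┌─┘ ╵ │
│ │· ·│     │
│ └───┼─┬───┤
│     │ │   │
├───┐ ╵ └─╴ │
│   │       │
└───┴───────┘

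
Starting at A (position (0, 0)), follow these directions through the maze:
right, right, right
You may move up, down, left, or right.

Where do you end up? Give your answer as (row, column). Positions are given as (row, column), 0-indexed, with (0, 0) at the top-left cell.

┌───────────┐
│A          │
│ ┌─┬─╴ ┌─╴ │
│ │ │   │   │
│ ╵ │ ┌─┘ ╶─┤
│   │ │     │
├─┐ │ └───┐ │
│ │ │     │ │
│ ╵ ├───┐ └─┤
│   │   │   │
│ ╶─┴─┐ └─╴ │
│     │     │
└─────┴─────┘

Following directions step by step:
Start: (0, 0)
  right: (0, 0) → (0, 1)
  right: (0, 1) → (0, 2)
  right: (0, 2) → (0, 3)
Final position: (0, 3)

Path taken:

┌───────────┐
│A → → B    │
│ ┌─┬─╴ ┌─╴ │
│ │ │   │   │
│ ╵ │ ┌─┘ ╶─┤
│   │ │     │
├─┐ │ └───┐ │
│ │ │     │ │
│ ╵ ├───┐ └─┤
│   │   │   │
│ ╶─┴─┐ └─╴ │
│     │     │
└─────┴─────┘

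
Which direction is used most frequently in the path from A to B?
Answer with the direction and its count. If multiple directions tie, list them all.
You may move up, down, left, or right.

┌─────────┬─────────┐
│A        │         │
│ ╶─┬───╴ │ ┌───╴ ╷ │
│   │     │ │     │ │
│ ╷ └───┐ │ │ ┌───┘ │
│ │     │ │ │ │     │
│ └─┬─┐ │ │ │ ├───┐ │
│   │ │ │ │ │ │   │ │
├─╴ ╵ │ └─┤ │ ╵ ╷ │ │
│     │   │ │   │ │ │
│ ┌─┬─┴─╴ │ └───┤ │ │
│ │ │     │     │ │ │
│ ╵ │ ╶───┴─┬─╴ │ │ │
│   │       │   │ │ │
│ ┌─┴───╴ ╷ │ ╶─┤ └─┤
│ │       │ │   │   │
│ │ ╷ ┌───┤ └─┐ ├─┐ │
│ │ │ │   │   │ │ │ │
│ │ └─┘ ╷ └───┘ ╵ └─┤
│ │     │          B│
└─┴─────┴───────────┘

Directions: down, right, down, right, right, down, down, right, down, left, left, down, right, right, down, left, left, left, down, down, right, right, up, right, down, right, right, right, right, right
Counts: {'down': 10, 'right': 14, 'left': 5, 'up': 1}
Most common: right (14 times)

Solution:

┌─────────┬─────────┐
│A        │         │
│ ╶─┬───╴ │ ┌───╴ ╷ │
│↳ ↓│     │ │     │ │
│ ╷ └───┐ │ │ ┌───┘ │
│ │↳ → ↓│ │ │ │     │
│ └─┬─┐ │ │ │ ├───┐ │
│   │ │↓│ │ │ │   │ │
├─╴ ╵ │ └─┤ │ ╵ ╷ │ │
│     │↳ ↓│ │   │ │ │
│ ┌─┬─┴─╴ │ └───┤ │ │
│ │ │↓ ← ↲│     │ │ │
│ ╵ │ ╶───┴─┬─╴ │ │ │
│   │↳ → ↓  │   │ │ │
│ ┌─┴───╴ ╷ │ ╶─┤ └─┤
│ │↓ ← ← ↲│ │   │   │
│ │ ╷ ┌───┤ └─┐ ├─┐ │
│ │↓│ │↱ ↓│   │ │ │ │
│ │ └─┘ ╷ └───┘ ╵ └─┤
│ │↳ → ↑│↳ → → → → B│
└─┴─────┴───────────┘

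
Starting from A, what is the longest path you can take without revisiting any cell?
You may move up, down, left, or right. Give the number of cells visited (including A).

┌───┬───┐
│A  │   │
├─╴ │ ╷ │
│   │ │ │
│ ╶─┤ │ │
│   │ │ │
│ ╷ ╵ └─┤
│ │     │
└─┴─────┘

Finding longest simple path using DFS:
Start: (0, 0)
Longest path visits 14 cells
Path: A → right → down → left → down → right → down → right → up → up → up → right → down → down

Solution:

┌───┬───┐
│A ↓│↱ ↓│
├─╴ │ ╷ │
│↓ ↲│↑│↓│
│ ╶─┤ │ │
│↳ ↓│↑│B│
│ ╷ ╵ └─┤
│ │↳ ↑  │
└─┴─────┘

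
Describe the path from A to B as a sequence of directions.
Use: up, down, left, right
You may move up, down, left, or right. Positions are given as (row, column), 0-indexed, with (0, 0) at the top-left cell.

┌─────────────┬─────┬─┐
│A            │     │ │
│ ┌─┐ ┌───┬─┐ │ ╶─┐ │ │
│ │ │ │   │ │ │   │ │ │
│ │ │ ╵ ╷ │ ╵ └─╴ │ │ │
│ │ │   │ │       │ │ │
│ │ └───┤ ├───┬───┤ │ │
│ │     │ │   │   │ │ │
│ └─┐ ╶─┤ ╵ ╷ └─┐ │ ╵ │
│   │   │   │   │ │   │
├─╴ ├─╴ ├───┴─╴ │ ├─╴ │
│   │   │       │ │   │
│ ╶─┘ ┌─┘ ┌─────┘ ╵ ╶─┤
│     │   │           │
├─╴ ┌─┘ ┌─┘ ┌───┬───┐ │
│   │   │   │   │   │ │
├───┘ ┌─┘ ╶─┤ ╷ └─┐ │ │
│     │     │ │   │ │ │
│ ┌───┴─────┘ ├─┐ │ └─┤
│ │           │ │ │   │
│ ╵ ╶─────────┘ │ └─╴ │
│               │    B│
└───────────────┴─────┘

Finding the path and converting it to directions:
Path through cells: (0,0) → (0,1) → (0,2) → (1,2) → (2,2) → (2,3) → (1,3) → (1,4) → (2,4) → (3,4) → (4,4) → (4,5) → (3,5) → (3,6) → (4,6) → (4,7) → (5,7) → (5,6) → (5,5) → (5,4) → (6,4) → (6,3) → (7,3) → (7,2) → (8,2) → (8,1) → (8,0) → (9,0) → (10,0) → (10,1) → (9,1) → (9,2) → (9,3) → (9,4) → (9,5) → (9,6) → (8,6) → (7,6) → (7,7) → (8,7) → (8,8) → (9,8) → (10,8) → (10,9) → (10,10)
Directions: right, right, down, down, right, up, right, down, down, down, right, up, right, down, right, down, left, left, left, down, left, down, left, down, left, left, down, down, right, up, right, right, right, right, right, up, up, right, down, right, down, down, right, right

Solution:

┌─────────────┬─────┬─┐
│A → ↓        │     │ │
│ ┌─┐ ┌───┬─┐ │ ╶─┐ │ │
│ │ │↓│↱ ↓│ │ │   │ │ │
│ │ │ ╵ ╷ │ ╵ └─╴ │ │ │
│ │ │↳ ↑│↓│       │ │ │
│ │ └───┤ ├───┬───┤ │ │
│ │     │↓│↱ ↓│   │ │ │
│ └─┐ ╶─┤ ╵ ╷ └─┐ │ ╵ │
│   │   │↳ ↑│↳ ↓│ │   │
├─╴ ├─╴ ├───┴─╴ │ ├─╴ │
│   │   │↓ ← ← ↲│ │   │
│ ╶─┘ ┌─┘ ┌─────┘ ╵ ╶─┤
│     │↓ ↲│           │
├─╴ ┌─┘ ┌─┘ ┌───┬───┐ │
│   │↓ ↲│   │↱ ↓│   │ │
├───┘ ┌─┘ ╶─┤ ╷ └─┐ │ │
│↓ ← ↲│     │↑│↳ ↓│ │ │
│ ┌───┴─────┘ ├─┐ │ └─┤
│↓│↱ → → → → ↑│ │↓│   │
│ ╵ ╶─────────┘ │ └─╴ │
│↳ ↑            │↳ → B│
└───────────────┴─────┘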